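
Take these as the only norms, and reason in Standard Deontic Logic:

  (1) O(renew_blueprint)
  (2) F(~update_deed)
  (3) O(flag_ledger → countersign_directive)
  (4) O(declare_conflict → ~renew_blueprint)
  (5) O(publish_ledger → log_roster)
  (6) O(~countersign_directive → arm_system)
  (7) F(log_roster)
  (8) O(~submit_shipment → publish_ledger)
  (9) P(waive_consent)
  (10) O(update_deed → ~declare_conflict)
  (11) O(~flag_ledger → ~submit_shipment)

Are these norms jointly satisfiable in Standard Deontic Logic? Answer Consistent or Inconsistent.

Premise 4 is O(declare_conflict → ~renew_blueprint), but O(declare_conflict) is not derivable from the premises, so it does not yield O(~renew_blueprint).
So O(~renew_blueprint) is not derivable, and the apparent clash with O(renew_blueprint) does not arise.
A world satisfying every obligation exists (e.g. arm_system=false, countersign_directive=true, declare_conflict=false, flag_ledger=true, log_roster=false, publish_ledger=false, renew_blueprint=true, submit_shipment=true, update_deed=true, waive_consent=false); no atom is both obligatory and forbidden, so the set is consistent.

Consistent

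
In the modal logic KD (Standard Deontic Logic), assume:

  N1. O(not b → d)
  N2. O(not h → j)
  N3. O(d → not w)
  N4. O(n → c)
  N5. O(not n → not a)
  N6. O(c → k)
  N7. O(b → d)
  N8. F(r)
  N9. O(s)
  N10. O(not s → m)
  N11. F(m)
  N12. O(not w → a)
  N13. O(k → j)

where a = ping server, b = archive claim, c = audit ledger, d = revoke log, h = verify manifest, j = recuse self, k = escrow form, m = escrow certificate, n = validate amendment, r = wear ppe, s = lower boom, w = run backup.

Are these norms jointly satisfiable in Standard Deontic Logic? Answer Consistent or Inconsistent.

Consistent

Premise 10 is O(not s → m), but O(not s) is not derivable from the premises, so it does not yield O(m).
So O(m) is not derivable, and the apparent clash with O(not m) does not arise.
A world satisfying every obligation exists (e.g. a=true, b=false, c=true, d=true, h=false, j=true, k=true, m=false, n=true, r=false, s=true, w=false); no atom is both obligatory and forbidden, so the set is consistent.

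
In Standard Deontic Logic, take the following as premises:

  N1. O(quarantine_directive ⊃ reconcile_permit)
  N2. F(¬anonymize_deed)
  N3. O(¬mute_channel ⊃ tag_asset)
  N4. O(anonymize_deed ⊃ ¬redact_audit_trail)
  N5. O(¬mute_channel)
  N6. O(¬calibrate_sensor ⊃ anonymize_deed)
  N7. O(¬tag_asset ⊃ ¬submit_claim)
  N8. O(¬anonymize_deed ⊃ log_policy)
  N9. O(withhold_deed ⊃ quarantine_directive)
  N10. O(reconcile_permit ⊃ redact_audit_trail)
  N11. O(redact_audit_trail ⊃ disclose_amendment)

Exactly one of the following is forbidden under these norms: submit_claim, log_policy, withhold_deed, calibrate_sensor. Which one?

F(¬anonymize_deed) at premise 2 means O(anonymize_deed).
From O(anonymize_deed) and premise 4, O(anonymize_deed ⊃ ¬redact_audit_trail), we obtain O(¬redact_audit_trail).
Premise 10, O(reconcile_permit ⊃ redact_audit_trail), contraposes to O(¬redact_audit_trail ⊃ ¬reconcile_permit); with O(¬redact_audit_trail) we get O(¬reconcile_permit).
Premise 1 is O(quarantine_directive ⊃ reconcile_permit); contrapositively O(¬reconcile_permit ⊃ ¬quarantine_directive). Since O(¬reconcile_permit) holds, K gives O(¬quarantine_directive).
The contrapositive of premise 9 (O(withhold_deed ⊃ quarantine_directive)) is O(¬quarantine_directive ⊃ ¬withhold_deed), and O(¬quarantine_directive) is already established, so O(¬withhold_deed).
So O(¬withhold_deed) holds, i.e. withhold_deed is forbidden. None of the other listed options is forbidden under the premises.

withhold_deed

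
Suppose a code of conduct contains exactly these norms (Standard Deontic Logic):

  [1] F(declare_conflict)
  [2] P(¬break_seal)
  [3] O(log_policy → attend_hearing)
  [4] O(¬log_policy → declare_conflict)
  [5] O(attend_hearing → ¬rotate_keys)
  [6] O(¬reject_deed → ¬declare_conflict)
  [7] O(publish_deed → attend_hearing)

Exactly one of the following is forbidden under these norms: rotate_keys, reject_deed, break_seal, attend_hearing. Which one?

rotate_keys

Premise 1, F(declare_conflict), is equivalent to O(¬declare_conflict).
The contrapositive of premise 4 (O(¬log_policy → declare_conflict)) is O(¬declare_conflict → log_policy), and O(¬declare_conflict) is already established, so O(log_policy).
Premise 3 is O(log_policy → attend_hearing); since O(log_policy), deontic closure gives O(attend_hearing).
From O(attend_hearing) and premise 5, O(attend_hearing → ¬rotate_keys), we obtain O(¬rotate_keys).
So O(¬rotate_keys) holds, i.e. rotate_keys is forbidden. None of the other listed options is forbidden under the premises.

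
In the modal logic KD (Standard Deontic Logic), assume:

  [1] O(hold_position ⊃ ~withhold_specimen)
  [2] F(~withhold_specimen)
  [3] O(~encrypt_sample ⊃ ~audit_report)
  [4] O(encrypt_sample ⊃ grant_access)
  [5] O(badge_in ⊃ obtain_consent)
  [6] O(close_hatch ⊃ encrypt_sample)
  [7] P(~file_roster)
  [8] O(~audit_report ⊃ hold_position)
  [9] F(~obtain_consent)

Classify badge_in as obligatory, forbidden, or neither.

Neither

Premise 5 is O(badge_in ⊃ obtain_consent); even if O(obtain_consent) held, inferring O(badge_in) would be affirming the consequent — invalid.
No premise or chain of K-axiom applications forces O(badge_in), and none forces O(~badge_in). So badge_in is neither obligatory nor forbidden under these norms.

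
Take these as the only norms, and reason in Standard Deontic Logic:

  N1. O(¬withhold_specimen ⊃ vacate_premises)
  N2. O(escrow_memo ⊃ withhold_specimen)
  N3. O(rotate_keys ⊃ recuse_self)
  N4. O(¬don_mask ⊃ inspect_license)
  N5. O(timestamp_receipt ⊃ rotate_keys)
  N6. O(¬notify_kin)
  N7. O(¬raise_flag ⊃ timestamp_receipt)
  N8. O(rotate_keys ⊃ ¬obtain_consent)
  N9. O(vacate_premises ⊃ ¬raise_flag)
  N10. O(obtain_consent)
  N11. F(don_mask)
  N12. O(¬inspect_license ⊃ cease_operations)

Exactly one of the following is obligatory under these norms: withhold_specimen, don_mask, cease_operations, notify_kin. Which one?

Premise 10 states O(obtain_consent) outright.
Premise 8, O(rotate_keys ⊃ ¬obtain_consent), contraposes to O(obtain_consent ⊃ ¬rotate_keys); with O(obtain_consent) we get O(¬rotate_keys).
Premise 5 is O(timestamp_receipt ⊃ rotate_keys); contrapositively O(¬rotate_keys ⊃ ¬timestamp_receipt). Since O(¬rotate_keys) holds, K gives O(¬timestamp_receipt).
Premise 7, O(¬raise_flag ⊃ timestamp_receipt), contraposes to O(¬timestamp_receipt ⊃ raise_flag); with O(¬timestamp_receipt) we get O(raise_flag).
The contrapositive of premise 9 (O(vacate_premises ⊃ ¬raise_flag)) is O(raise_flag ⊃ ¬vacate_premises), and O(raise_flag) is already established, so O(¬vacate_premises).
Premise 1 is O(¬withhold_specimen ⊃ vacate_premises); contrapositively O(¬vacate_premises ⊃ withhold_specimen). Since O(¬vacate_premises) holds, K gives O(withhold_specimen).
So O(withhold_specimen) holds — withhold_specimen is obligatory. None of the other listed options is made obligatory by any chain of premises.

withhold_specimen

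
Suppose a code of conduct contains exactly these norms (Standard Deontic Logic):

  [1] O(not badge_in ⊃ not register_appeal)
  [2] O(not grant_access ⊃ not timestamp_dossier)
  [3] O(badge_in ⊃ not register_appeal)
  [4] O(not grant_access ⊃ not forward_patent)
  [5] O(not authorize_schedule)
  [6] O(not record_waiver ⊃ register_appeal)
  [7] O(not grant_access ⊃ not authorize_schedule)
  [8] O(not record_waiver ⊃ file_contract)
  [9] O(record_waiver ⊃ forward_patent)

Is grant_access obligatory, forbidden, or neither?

Obligatory

Premises 1 and 3 are O(not badge_in ⊃ not register_appeal) and O(badge_in ⊃ not register_appeal); every ideal world satisfies not badge_in or badge_in, so in either case not register_appeal holds — hence O(not register_appeal).
Premise 6 is O(not record_waiver ⊃ register_appeal); contrapositively O(not register_appeal ⊃ record_waiver). Since O(not register_appeal) holds, K gives O(record_waiver).
Premise 9 is O(record_waiver ⊃ forward_patent); since O(record_waiver), deontic closure gives O(forward_patent).
Premise 4 is O(not grant_access ⊃ not forward_patent); contrapositively O(forward_patent ⊃ grant_access). Since O(forward_patent) holds, K gives O(grant_access).
Premises 2, 5, 7, 8 do not contribute to this derivation.
Hence grant_access is obligatory.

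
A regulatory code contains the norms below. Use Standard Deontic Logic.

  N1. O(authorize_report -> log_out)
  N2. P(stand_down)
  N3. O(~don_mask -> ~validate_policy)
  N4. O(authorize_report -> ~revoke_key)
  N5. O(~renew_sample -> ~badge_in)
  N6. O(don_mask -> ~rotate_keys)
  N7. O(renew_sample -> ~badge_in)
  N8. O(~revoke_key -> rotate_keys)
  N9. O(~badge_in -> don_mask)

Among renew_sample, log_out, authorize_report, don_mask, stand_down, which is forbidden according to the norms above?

Premises 5 and 7 are O(~renew_sample -> ~badge_in) and O(renew_sample -> ~badge_in); every ideal world satisfies ~renew_sample or renew_sample, so in either case ~badge_in holds — hence O(~badge_in).
Premise 9 is O(~badge_in -> don_mask); since O(~badge_in), deontic closure gives O(don_mask).
From O(don_mask) and premise 6, O(don_mask -> ~rotate_keys), we obtain O(~rotate_keys).
Premise 8 is O(~revoke_key -> rotate_keys); contrapositively O(~rotate_keys -> revoke_key). Since O(~rotate_keys) holds, K gives O(revoke_key).
Premise 4 is O(authorize_report -> ~revoke_key); contrapositively O(revoke_key -> ~authorize_report). Since O(revoke_key) holds, K gives O(~authorize_report).
So O(~authorize_report) holds, i.e. authorize_report is forbidden. None of the other listed options is forbidden under the premises.

authorize_report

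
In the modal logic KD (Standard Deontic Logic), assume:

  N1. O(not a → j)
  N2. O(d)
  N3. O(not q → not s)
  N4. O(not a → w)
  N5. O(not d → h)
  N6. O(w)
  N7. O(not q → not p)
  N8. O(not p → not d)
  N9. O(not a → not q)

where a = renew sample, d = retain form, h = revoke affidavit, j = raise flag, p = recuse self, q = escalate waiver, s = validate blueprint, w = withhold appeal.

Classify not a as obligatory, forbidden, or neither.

From premise 2 we have O(d).
The contrapositive of premise 8 (O(not p → not d)) is O(d → p), and O(d) is already established, so O(p).
The contrapositive of premise 7 (O(not q → not p)) is O(p → q), and O(p) is already established, so O(q).
Premise 9 is O(not a → not q); contrapositively O(q → a). Since O(q) holds, K gives O(a).
Premises 1, 3, 4, 5, 6 do not contribute to this derivation.
Thus O(a), which is F(not a): not a is forbidden.

Forbidden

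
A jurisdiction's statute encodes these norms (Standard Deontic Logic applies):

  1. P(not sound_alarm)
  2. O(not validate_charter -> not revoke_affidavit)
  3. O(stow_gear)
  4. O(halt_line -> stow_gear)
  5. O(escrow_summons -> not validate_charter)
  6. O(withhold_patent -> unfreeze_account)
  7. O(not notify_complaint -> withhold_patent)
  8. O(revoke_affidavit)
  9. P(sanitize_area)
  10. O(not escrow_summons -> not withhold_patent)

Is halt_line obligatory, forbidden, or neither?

Neither

Premise 4 is O(halt_line -> stow_gear); even if O(stow_gear) held, inferring O(halt_line) would be affirming the consequent — invalid.
No premise or chain of K-axiom applications forces O(halt_line), and none forces O(not halt_line). So halt_line is neither obligatory nor forbidden under these norms.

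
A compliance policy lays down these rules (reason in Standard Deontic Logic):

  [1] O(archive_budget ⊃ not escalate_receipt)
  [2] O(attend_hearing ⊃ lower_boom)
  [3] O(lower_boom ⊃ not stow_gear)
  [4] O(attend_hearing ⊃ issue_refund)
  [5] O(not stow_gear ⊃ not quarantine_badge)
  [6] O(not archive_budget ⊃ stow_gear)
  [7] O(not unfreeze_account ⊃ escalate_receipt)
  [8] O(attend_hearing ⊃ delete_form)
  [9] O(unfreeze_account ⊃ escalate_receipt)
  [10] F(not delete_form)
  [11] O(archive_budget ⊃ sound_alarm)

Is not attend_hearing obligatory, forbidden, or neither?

Premises 7 and 9 cover both cases: O(not unfreeze_account ⊃ escalate_receipt) and O(unfreeze_account ⊃ escalate_receipt). Since not unfreeze_account ∨ unfreeze_account is a tautology, O(escalate_receipt) follows.
The contrapositive of premise 1 (O(archive_budget ⊃ not escalate_receipt)) is O(escalate_receipt ⊃ not archive_budget), and O(escalate_receipt) is already established, so O(not archive_budget).
From O(not archive_budget) and premise 6, O(not archive_budget ⊃ stow_gear), we obtain O(stow_gear).
The contrapositive of premise 3 (O(lower_boom ⊃ not stow_gear)) is O(stow_gear ⊃ not lower_boom), and O(stow_gear) is already established, so O(not lower_boom).
Premise 2, O(attend_hearing ⊃ lower_boom), contraposes to O(not lower_boom ⊃ not attend_hearing); with O(not lower_boom) we get O(not attend_hearing).
Premises 4, 5, 8, 10, 11 do not contribute to this derivation.
Hence not attend_hearing is obligatory.

Obligatory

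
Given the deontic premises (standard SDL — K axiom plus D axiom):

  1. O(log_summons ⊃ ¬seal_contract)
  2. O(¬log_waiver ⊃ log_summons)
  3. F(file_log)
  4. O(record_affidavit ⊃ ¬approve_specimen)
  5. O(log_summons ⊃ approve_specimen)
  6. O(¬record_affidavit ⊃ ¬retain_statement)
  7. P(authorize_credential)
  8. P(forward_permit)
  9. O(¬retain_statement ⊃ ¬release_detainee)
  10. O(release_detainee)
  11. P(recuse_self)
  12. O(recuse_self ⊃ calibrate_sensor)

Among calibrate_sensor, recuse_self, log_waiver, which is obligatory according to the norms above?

log_waiver

Premise 10 gives O(release_detainee).
Premise 9 is O(¬retain_statement ⊃ ¬release_detainee); contrapositively O(release_detainee ⊃ retain_statement). Since O(release_detainee) holds, K gives O(retain_statement).
The contrapositive of premise 6 (O(¬record_affidavit ⊃ ¬retain_statement)) is O(retain_statement ⊃ record_affidavit), and O(retain_statement) is already established, so O(record_affidavit).
With premise 4, O(record_affidavit ⊃ ¬approve_specimen), the K-axiom yields O(¬approve_specimen).
Premise 5 is O(log_summons ⊃ approve_specimen); contrapositively O(¬approve_specimen ⊃ ¬log_summons). Since O(¬approve_specimen) holds, K gives O(¬log_summons).
The contrapositive of premise 2 (O(¬log_waiver ⊃ log_summons)) is O(¬log_summons ⊃ log_waiver), and O(¬log_summons) is already established, so O(log_waiver).
So O(log_waiver) holds — log_waiver is obligatory. None of the other listed options is made obligatory by any chain of premises.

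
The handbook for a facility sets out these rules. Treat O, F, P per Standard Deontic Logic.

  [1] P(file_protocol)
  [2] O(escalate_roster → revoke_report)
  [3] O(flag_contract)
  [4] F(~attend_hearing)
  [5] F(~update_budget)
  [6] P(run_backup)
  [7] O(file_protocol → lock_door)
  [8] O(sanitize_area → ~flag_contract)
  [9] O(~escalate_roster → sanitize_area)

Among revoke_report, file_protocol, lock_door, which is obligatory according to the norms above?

revoke_report

From premise 3 we have O(flag_contract).
Premise 8 is O(sanitize_area → ~flag_contract); contrapositively O(flag_contract → ~sanitize_area). Since O(flag_contract) holds, K gives O(~sanitize_area).
The contrapositive of premise 9 (O(~escalate_roster → sanitize_area)) is O(~sanitize_area → escalate_roster), and O(~sanitize_area) is already established, so O(escalate_roster).
Premise 2 is O(escalate_roster → revoke_report); since O(escalate_roster), deontic closure gives O(revoke_report).
So O(revoke_report) holds — revoke_report is obligatory. None of the other listed options is made obligatory by any chain of premises.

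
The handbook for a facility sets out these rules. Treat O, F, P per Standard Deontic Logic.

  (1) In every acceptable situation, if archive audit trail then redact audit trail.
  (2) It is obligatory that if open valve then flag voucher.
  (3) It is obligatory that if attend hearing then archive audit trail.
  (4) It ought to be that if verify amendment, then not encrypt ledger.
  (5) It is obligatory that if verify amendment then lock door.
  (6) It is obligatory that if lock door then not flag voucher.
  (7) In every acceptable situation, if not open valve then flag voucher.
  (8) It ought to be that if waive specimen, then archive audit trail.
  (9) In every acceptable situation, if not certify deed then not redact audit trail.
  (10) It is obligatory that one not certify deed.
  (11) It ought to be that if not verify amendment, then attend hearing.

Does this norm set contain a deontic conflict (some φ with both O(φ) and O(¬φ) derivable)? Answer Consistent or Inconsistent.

Premises 7 and 2 are O(¬open_valve → flag_voucher) and O(open_valve → flag_voucher); every ideal world satisfies ¬open_valve or open_valve, so in either case flag_voucher holds — hence O(flag_voucher).
Premise 6 is O(lock_door → ¬flag_voucher); contrapositively O(flag_voucher → ¬lock_door). Since O(flag_voucher) holds, K gives O(¬lock_door).
Premise 5 is O(verify_amendment → lock_door); contrapositively O(¬lock_door → ¬verify_amendment). Since O(¬lock_door) holds, K gives O(¬verify_amendment).
Applying K to premise 11 (O(¬verify_amendment → attend_hearing)) and O(¬verify_amendment) yields O(attend_hearing).
Premise 3 is O(attend_hearing → archive_audit_trail); since O(attend_hearing), deontic closure gives O(archive_audit_trail).
With premise 1, O(archive_audit_trail → redact_audit_trail), the K-axiom yields O(redact_audit_trail).
Premise 9 is O(¬certify_deed → ¬redact_audit_trail); contrapositively O(redact_audit_trail → certify_deed). Since O(redact_audit_trail) holds, K gives O(certify_deed).
However, premise 10 gives O(¬certify_deed).
We now have both O(certify_deed) and O(¬certify_deed) — certify_deed is simultaneously obligatory and forbidden, violating the D-axiom.

Inconsistent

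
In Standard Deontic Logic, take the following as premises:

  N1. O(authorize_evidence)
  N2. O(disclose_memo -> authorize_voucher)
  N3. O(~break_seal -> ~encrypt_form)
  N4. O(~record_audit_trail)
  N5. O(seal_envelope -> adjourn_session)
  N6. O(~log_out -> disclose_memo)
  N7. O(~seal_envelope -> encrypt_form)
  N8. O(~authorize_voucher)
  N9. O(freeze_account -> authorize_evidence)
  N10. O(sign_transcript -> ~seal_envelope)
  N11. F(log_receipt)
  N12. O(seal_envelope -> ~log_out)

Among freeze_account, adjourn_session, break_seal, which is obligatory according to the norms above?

break_seal

Premise 8 states O(~authorize_voucher) outright.
Premise 2, O(disclose_memo -> authorize_voucher), contraposes to O(~authorize_voucher -> ~disclose_memo); with O(~authorize_voucher) we get O(~disclose_memo).
Premise 6, O(~log_out -> disclose_memo), contraposes to O(~disclose_memo -> log_out); with O(~disclose_memo) we get O(log_out).
Premise 12 is O(seal_envelope -> ~log_out); contrapositively O(log_out -> ~seal_envelope). Since O(log_out) holds, K gives O(~seal_envelope).
With premise 7, O(~seal_envelope -> encrypt_form), the K-axiom yields O(encrypt_form).
Premise 3, O(~break_seal -> ~encrypt_form), contraposes to O(encrypt_form -> break_seal); with O(encrypt_form) we get O(break_seal).
So O(break_seal) holds — break_seal is obligatory. None of the other listed options is made obligatory by any chain of premises.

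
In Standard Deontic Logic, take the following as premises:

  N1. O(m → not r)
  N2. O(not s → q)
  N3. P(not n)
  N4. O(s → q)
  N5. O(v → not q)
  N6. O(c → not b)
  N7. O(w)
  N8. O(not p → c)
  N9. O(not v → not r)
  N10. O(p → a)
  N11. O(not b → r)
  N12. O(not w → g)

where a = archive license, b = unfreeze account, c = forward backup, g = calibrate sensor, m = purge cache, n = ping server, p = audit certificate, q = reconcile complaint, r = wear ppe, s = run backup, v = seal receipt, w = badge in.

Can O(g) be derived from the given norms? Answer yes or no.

No

Premise 12 is O(not w → g), but O(not w) is not derivable from the premises, so it does not yield O(g).
No other premise forces O(g). An ideal world satisfying every premise can still have g false, so O(g) is not derivable.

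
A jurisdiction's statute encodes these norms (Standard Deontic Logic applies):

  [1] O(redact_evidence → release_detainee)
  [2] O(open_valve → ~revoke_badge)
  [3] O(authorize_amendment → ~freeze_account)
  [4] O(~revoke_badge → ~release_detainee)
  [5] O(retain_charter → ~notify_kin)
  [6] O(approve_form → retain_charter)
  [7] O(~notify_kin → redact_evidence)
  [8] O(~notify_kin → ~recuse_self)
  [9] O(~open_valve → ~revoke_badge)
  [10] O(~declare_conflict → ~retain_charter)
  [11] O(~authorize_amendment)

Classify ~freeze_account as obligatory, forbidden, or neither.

Premise 3 is O(authorize_amendment → ~freeze_account), but O(authorize_amendment) is not derivable from the premises, so it does not yield O(~freeze_account).
No premise or chain of K-axiom applications forces O(~freeze_account), and none forces O(freeze_account). So ~freeze_account is neither obligatory nor forbidden under these norms.

Neither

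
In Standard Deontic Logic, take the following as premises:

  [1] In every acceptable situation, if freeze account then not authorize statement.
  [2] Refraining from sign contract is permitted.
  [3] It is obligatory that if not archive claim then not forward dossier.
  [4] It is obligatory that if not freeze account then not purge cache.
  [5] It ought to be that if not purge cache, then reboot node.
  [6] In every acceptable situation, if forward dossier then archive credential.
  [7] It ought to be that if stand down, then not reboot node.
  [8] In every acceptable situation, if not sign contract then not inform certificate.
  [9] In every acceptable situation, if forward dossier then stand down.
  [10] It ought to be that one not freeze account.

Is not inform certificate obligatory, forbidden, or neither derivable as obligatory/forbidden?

Neither

Premise 8 is O(¬sign_contract → ¬inform_certificate), but O(¬sign_contract) is not derivable from the premises (the permission P(¬sign_contract) asserts only ¬O(sign_contract), not O(¬sign_contract)), so it does not yield O(¬inform_certificate).
No premise or chain of K-axiom applications forces O(¬inform_certificate), and none forces O(inform_certificate). So ¬inform_certificate is neither obligatory nor forbidden under these norms.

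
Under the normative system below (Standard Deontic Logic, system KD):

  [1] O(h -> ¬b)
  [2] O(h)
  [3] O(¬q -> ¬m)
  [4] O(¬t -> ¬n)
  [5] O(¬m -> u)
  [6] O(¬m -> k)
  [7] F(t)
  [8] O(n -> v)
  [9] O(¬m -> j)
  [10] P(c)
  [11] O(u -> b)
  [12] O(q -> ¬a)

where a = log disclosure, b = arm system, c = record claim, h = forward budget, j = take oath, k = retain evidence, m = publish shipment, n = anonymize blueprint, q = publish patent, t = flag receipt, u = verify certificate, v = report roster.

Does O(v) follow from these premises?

Premise 8 is O(n -> v), but O(n) is not derivable from the premises, so it does not yield O(v).
No other premise forces O(v). An ideal world satisfying every premise can still have v false, so O(v) is not derivable.

No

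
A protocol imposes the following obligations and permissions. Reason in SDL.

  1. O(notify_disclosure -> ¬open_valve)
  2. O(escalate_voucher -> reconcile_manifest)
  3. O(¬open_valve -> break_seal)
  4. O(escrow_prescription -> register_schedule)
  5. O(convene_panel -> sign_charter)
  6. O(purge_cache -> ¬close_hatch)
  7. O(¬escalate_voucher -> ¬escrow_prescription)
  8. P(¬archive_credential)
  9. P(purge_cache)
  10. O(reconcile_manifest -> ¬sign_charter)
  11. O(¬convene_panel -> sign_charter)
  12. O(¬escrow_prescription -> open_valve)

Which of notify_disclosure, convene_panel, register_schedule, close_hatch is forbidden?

Premises 5 and 11 cover both cases: O(convene_panel -> sign_charter) and O(¬convene_panel -> sign_charter). Since convene_panel ∨ ¬convene_panel is a tautology, O(sign_charter) follows.
The contrapositive of premise 10 (O(reconcile_manifest -> ¬sign_charter)) is O(sign_charter -> ¬reconcile_manifest), and O(sign_charter) is already established, so O(¬reconcile_manifest).
Premise 2, O(escalate_voucher -> reconcile_manifest), contraposes to O(¬reconcile_manifest -> ¬escalate_voucher); with O(¬reconcile_manifest) we get O(¬escalate_voucher).
Applying K to premise 7 (O(¬escalate_voucher -> ¬escrow_prescription)) and O(¬escalate_voucher) yields O(¬escrow_prescription).
Applying K to premise 12 (O(¬escrow_prescription -> open_valve)) and O(¬escrow_prescription) yields O(open_valve).
Premise 1 is O(notify_disclosure -> ¬open_valve); contrapositively O(open_valve -> ¬notify_disclosure). Since O(open_valve) holds, K gives O(¬notify_disclosure).
So O(¬notify_disclosure) holds, i.e. notify_disclosure is forbidden. None of the other listed options is forbidden under the premises.

notify_disclosure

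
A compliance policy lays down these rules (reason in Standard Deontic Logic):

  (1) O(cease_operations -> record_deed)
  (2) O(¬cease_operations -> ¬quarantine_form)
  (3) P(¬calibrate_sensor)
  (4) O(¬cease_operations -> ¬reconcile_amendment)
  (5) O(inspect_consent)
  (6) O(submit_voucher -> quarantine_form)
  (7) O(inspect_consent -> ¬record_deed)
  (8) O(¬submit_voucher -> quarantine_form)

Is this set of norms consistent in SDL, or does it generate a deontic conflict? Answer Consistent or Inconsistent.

Premises 8 and 6 are O(¬submit_voucher -> quarantine_form) and O(submit_voucher -> quarantine_form); every ideal world satisfies ¬submit_voucher or submit_voucher, so in either case quarantine_form holds — hence O(quarantine_form).
The contrapositive of premise 2 (O(¬cease_operations -> ¬quarantine_form)) is O(quarantine_form -> cease_operations), and O(quarantine_form) is already established, so O(cease_operations).
From O(cease_operations) and premise 1, O(cease_operations -> record_deed), we obtain O(record_deed).
The contrapositive of premise 7 (O(inspect_consent -> ¬record_deed)) is O(record_deed -> ¬inspect_consent), and O(record_deed) is already established, so O(¬inspect_consent).
But premise 5 directly asserts O(inspect_consent).
We now have both O(¬inspect_consent) and O(inspect_consent) — inspect_consent is simultaneously obligatory and forbidden, violating the D-axiom.

Inconsistent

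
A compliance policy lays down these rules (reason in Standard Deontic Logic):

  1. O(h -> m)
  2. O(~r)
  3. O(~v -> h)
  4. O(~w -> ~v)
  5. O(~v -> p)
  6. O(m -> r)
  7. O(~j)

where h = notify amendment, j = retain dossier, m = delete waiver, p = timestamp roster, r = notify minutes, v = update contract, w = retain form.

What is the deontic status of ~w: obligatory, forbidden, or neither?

Forbidden

Premise 2 states O(~r) outright.
Premise 6 is O(m -> r); contrapositively O(~r -> ~m). Since O(~r) holds, K gives O(~m).
Premise 1, O(h -> m), contraposes to O(~m -> ~h); with O(~m) we get O(~h).
Premise 3, O(~v -> h), contraposes to O(~h -> v); with O(~h) we get O(v).
Premise 4, O(~w -> ~v), contraposes to O(v -> w); with O(v) we get O(w).
Premises 5, 7 do not contribute to this derivation.
Thus O(w), which is F(~w): ~w is forbidden.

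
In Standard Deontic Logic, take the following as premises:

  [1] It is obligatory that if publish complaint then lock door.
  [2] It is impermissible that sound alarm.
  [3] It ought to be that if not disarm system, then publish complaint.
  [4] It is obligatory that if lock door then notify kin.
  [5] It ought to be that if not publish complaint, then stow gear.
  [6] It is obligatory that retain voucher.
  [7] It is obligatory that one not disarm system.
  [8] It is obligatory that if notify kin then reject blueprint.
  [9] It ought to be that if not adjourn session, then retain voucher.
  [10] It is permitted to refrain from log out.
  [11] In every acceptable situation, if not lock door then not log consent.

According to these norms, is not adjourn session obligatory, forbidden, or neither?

Premise 9 is O(¬adjourn_session → retain_voucher); even if O(retain_voucher) held, inferring O(¬adjourn_session) would be affirming the consequent — invalid.
No premise or chain of K-axiom applications forces O(¬adjourn_session), and none forces O(adjourn_session). So ¬adjourn_session is neither obligatory nor forbidden under these norms.

Neither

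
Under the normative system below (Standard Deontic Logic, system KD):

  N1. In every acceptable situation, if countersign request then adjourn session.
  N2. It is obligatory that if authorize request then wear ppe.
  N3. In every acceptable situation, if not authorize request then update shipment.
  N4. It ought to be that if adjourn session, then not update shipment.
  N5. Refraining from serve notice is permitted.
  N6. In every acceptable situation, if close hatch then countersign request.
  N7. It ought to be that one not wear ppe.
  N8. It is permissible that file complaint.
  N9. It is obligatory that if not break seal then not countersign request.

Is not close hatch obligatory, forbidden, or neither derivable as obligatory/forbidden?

Obligatory

Premise 7 states O(¬wear_ppe) outright.
Premise 2 is O(authorize_request → wear_ppe); contrapositively O(¬wear_ppe → ¬authorize_request). Since O(¬wear_ppe) holds, K gives O(¬authorize_request).
Applying K to premise 3 (O(¬authorize_request → update_shipment)) and O(¬authorize_request) yields O(update_shipment).
The contrapositive of premise 4 (O(adjourn_session → ¬update_shipment)) is O(update_shipment → ¬adjourn_session), and O(update_shipment) is already established, so O(¬adjourn_session).
The contrapositive of premise 1 (O(countersign_request → adjourn_session)) is O(¬adjourn_session → ¬countersign_request), and O(¬adjourn_session) is already established, so O(¬countersign_request).
Premise 6 is O(close_hatch → countersign_request); contrapositively O(¬countersign_request → ¬close_hatch). Since O(¬countersign_request) holds, K gives O(¬close_hatch).
Premises 5, 8, 9 do not contribute to this derivation.
Hence ¬close_hatch is obligatory.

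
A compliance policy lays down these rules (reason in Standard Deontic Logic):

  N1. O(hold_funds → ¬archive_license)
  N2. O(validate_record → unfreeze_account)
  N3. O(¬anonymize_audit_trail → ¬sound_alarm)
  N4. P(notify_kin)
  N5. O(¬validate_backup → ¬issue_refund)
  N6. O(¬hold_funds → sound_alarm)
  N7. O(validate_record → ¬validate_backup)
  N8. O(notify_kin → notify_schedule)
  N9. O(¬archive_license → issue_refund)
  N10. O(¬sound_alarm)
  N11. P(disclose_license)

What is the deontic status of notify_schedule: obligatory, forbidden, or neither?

Premise 8 is O(notify_kin → notify_schedule), but O(notify_kin) is not derivable from the premises (the permission P(notify_kin) asserts only ¬O(¬notify_kin), not O(notify_kin)), so it does not yield O(notify_schedule).
No premise or chain of K-axiom applications forces O(notify_schedule), and none forces O(¬notify_schedule). So notify_schedule is neither obligatory nor forbidden under these norms.

Neither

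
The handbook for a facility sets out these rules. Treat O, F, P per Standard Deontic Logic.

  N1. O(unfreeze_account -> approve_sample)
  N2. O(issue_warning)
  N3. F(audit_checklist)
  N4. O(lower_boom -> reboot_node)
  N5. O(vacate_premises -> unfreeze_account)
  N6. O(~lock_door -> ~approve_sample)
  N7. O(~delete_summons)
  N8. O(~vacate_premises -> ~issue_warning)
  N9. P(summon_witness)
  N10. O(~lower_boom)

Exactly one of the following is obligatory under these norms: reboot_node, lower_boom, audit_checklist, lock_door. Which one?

lock_door

From premise 2 we have O(issue_warning).
Premise 8 is O(~vacate_premises -> ~issue_warning); contrapositively O(issue_warning -> vacate_premises). Since O(issue_warning) holds, K gives O(vacate_premises).
Premise 5 is O(vacate_premises -> unfreeze_account); since O(vacate_premises), deontic closure gives O(unfreeze_account).
From O(unfreeze_account) and premise 1, O(unfreeze_account -> approve_sample), we obtain O(approve_sample).
The contrapositive of premise 6 (O(~lock_door -> ~approve_sample)) is O(approve_sample -> lock_door), and O(approve_sample) is already established, so O(lock_door).
So O(lock_door) holds — lock_door is obligatory. None of the other listed options is made obligatory by any chain of premises.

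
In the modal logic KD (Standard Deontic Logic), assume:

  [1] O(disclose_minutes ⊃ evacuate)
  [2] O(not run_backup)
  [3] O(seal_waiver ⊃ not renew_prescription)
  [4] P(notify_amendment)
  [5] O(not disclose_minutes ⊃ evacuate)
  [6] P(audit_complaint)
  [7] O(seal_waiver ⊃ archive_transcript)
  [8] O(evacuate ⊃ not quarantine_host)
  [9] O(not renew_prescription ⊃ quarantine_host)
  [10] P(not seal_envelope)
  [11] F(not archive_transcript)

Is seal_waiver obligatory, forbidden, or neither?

By case analysis on disclose_minutes: premise 1 gives O(disclose_minutes ⊃ evacuate) and premise 5 gives O(not disclose_minutes ⊃ evacuate), so O(evacuate) either way.
With premise 8, O(evacuate ⊃ not quarantine_host), the K-axiom yields O(not quarantine_host).
The contrapositive of premise 9 (O(not renew_prescription ⊃ quarantine_host)) is O(not quarantine_host ⊃ renew_prescription), and O(not quarantine_host) is already established, so O(renew_prescription).
Premise 3, O(seal_waiver ⊃ not renew_prescription), contraposes to O(renew_prescription ⊃ not seal_waiver); with O(renew_prescription) we get O(not seal_waiver).
Premises 2, 4, 6, 7, 10, 11 do not contribute to this derivation.
Thus O(not seal_waiver), which is F(seal_waiver): seal_waiver is forbidden.

Forbidden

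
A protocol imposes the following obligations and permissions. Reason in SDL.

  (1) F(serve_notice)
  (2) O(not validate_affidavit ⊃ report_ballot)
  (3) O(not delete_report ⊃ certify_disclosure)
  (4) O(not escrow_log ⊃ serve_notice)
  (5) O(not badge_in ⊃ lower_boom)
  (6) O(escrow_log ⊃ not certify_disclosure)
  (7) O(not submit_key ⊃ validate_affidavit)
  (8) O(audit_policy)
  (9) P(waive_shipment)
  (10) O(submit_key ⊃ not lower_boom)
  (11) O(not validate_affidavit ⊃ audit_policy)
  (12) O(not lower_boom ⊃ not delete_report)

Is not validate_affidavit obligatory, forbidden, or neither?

Forbidden

F(serve_notice) at premise 1 means O(not serve_notice).
Premise 4 is O(not escrow_log ⊃ serve_notice); contrapositively O(not serve_notice ⊃ escrow_log). Since O(not serve_notice) holds, K gives O(escrow_log).
From O(escrow_log) and premise 6, O(escrow_log ⊃ not certify_disclosure), we obtain O(not certify_disclosure).
Premise 3, O(not delete_report ⊃ certify_disclosure), contraposes to O(not certify_disclosure ⊃ delete_report); with O(not certify_disclosure) we get O(delete_report).
The contrapositive of premise 12 (O(not lower_boom ⊃ not delete_report)) is O(delete_report ⊃ lower_boom), and O(delete_report) is already established, so O(lower_boom).
The contrapositive of premise 10 (O(submit_key ⊃ not lower_boom)) is O(lower_boom ⊃ not submit_key), and O(lower_boom) is already established, so O(not submit_key).
With premise 7, O(not submit_key ⊃ validate_affidavit), the K-axiom yields O(validate_affidavit).
Premises 2, 5, 8, 9, 11 do not contribute to this derivation.
Thus O(validate_affidavit), which is F(not validate_affidavit): not validate_affidavit is forbidden.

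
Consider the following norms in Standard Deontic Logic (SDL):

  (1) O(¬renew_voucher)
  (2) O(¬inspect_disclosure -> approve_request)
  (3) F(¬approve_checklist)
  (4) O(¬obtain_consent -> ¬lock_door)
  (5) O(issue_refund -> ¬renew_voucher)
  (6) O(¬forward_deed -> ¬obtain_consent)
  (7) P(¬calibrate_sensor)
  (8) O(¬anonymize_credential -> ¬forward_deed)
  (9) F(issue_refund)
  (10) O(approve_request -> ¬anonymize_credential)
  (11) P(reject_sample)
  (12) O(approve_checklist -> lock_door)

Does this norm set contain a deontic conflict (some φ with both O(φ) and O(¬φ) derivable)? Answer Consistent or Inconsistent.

Consistent

Premise 5 is O(issue_refund -> ¬renew_voucher); even if O(¬renew_voucher) held, inferring O(issue_refund) would be affirming the consequent — invalid.
So O(issue_refund) is not derivable, and the apparent clash with O(¬issue_refund) does not arise.
A world satisfying every obligation exists (e.g. anonymize_credential=true, approve_checklist=true, approve_request=false, calibrate_sensor=false, forward_deed=true, inspect_disclosure=true, issue_refund=false, lock_door=true, obtain_consent=true, reject_sample=false, renew_voucher=false); no atom is both obligatory and forbidden, so the set is consistent.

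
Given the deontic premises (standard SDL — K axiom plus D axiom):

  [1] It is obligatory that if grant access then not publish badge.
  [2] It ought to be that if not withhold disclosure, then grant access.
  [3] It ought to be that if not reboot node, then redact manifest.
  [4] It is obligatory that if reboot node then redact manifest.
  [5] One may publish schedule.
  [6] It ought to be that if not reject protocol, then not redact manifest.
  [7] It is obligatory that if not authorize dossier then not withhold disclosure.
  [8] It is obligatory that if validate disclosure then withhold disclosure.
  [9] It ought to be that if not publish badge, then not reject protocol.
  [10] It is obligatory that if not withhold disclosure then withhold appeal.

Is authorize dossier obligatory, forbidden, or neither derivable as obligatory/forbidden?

Obligatory

Premises 4 and 3 cover both cases: O(reboot_node → redact_manifest) and O(¬reboot_node → redact_manifest). Since reboot_node ∨ ¬reboot_node is a tautology, O(redact_manifest) follows.
Premise 6 is O(¬reject_protocol → ¬redact_manifest); contrapositively O(redact_manifest → reject_protocol). Since O(redact_manifest) holds, K gives O(reject_protocol).
The contrapositive of premise 9 (O(¬publish_badge → ¬reject_protocol)) is O(reject_protocol → publish_badge), and O(reject_protocol) is already established, so O(publish_badge).
Premise 1, O(grant_access → ¬publish_badge), contraposes to O(publish_badge → ¬grant_access); with O(publish_badge) we get O(¬grant_access).
Premise 2 is O(¬withhold_disclosure → grant_access); contrapositively O(¬grant_access → withhold_disclosure). Since O(¬grant_access) holds, K gives O(withhold_disclosure).
Premise 7, O(¬authorize_dossier → ¬withhold_disclosure), contraposes to O(withhold_disclosure → authorize_dossier); with O(withhold_disclosure) we get O(authorize_dossier).
Premises 5, 8, 10 do not contribute to this derivation.
Hence authorize_dossier is obligatory.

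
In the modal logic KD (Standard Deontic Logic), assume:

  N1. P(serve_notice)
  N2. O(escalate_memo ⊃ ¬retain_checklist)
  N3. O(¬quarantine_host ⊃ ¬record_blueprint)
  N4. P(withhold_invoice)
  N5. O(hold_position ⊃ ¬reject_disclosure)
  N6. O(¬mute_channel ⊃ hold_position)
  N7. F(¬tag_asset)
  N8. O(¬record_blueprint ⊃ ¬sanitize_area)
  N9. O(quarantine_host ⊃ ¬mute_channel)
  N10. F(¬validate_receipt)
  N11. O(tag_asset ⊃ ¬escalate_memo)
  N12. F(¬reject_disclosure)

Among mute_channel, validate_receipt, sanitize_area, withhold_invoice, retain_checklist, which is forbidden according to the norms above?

F(¬reject_disclosure) at premise 12 means O(reject_disclosure).
Premise 5, O(hold_position ⊃ ¬reject_disclosure), contraposes to O(reject_disclosure ⊃ ¬hold_position); with O(reject_disclosure) we get O(¬hold_position).
Premise 6 is O(¬mute_channel ⊃ hold_position); contrapositively O(¬hold_position ⊃ mute_channel). Since O(¬hold_position) holds, K gives O(mute_channel).
Premise 9 is O(quarantine_host ⊃ ¬mute_channel); contrapositively O(mute_channel ⊃ ¬quarantine_host). Since O(mute_channel) holds, K gives O(¬quarantine_host).
With premise 3, O(¬quarantine_host ⊃ ¬record_blueprint), the K-axiom yields O(¬record_blueprint).
Premise 8 is O(¬record_blueprint ⊃ ¬sanitize_area); since O(¬record_blueprint), deontic closure gives O(¬sanitize_area).
So O(¬sanitize_area) holds, i.e. sanitize_area is forbidden. None of the other listed options is forbidden under the premises.

sanitize_area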